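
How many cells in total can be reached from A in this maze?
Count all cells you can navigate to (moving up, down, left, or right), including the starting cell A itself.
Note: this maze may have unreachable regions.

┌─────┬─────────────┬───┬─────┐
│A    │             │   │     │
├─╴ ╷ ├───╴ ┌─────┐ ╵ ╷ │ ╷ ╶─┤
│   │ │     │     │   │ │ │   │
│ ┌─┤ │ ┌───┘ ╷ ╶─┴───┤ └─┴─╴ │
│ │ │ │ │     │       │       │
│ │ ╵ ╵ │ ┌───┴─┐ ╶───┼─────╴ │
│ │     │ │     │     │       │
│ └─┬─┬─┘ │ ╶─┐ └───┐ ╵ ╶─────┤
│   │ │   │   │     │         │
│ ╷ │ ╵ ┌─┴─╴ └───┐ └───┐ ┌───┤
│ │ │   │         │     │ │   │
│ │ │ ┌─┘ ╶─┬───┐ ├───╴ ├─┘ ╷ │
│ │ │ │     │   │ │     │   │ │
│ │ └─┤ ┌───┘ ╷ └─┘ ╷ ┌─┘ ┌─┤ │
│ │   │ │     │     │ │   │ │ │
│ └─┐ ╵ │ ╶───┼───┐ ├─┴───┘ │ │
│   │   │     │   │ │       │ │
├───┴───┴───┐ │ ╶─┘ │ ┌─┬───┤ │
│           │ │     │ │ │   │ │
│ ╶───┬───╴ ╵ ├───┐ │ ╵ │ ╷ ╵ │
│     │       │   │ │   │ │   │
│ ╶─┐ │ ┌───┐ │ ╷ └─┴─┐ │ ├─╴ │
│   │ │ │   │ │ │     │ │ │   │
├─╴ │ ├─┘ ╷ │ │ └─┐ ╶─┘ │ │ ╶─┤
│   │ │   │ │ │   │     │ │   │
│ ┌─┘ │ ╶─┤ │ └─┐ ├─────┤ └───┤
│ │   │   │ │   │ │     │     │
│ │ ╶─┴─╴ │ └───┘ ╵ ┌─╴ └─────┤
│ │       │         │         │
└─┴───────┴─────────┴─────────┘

Using BFS/flood-fill to find all reachable cells from A:
Maze size: 15 × 15 = 225 total cells
24 cell(s) are walled off and cannot be reached from A.
Reachable cells: 201

Reachable region (· marks reachable cells):

┌─────┬─────────────┬───┬─────┐
│A · ·│· · · · · · ·│· ·│· · ·│
├─╴ ╷ ├───╴ ┌─────┐ ╵ ╷ │ ╷ ╶─┤
│· ·│·│· · ·│· · ·│· ·│·│·│· ·│
│ ┌─┤ │ ┌───┘ ╷ ╶─┴───┤ └─┴─╴ │
│·│·│·│·│· · ·│· · · ·│· · · ·│
│ │ ╵ ╵ │ ┌───┴─┐ ╶───┼─────╴ │
│·│· · ·│·│· · ·│· · ·│· · · ·│
│ └─┬─┬─┘ │ ╶─┐ └───┐ ╵ ╶─────┤
│· ·│·│· ·│· ·│· · ·│· · · · ·│
│ ╷ │ ╵ ┌─┴─╴ └───┐ └───┐ ┌───┤
│·│·│· ·│· · · · ·│· · ·│·│   │
│ │ │ ┌─┘ ╶─┬───┐ ├───╴ ├─┘ ╷ │
│·│·│·│· · ·│· ·│·│· · ·│   │ │
│ │ └─┤ ┌───┘ ╷ └─┘ ╷ ┌─┘ ┌─┤ │
│·│· ·│·│· · ·│· · ·│·│   │·│ │
│ └─┐ ╵ │ ╶───┼───┐ ├─┴───┘ │ │
│· ·│· ·│· · ·│· ·│·│· · · ·│ │
├───┴───┴───┐ │ ╶─┘ │ ┌─┬───┤ │
│· · · · · ·│·│· · ·│·│·│   │ │
│ ╶───┬───╴ ╵ ├───┐ │ ╵ │ ╷ ╵ │
│· · ·│· · · ·│· ·│·│· ·│ │   │
│ ╶─┐ │ ┌───┐ │ ╷ └─┴─┐ │ ├─╴ │
│· ·│·│·│· ·│·│·│· · ·│·│ │   │
├─╴ │ ├─┘ ╷ │ │ └─┐ ╶─┘ │ │ ╶─┤
│· ·│·│· ·│·│·│· ·│· · ·│ │   │
│ ┌─┘ │ ╶─┤ │ └─┐ ├─────┤ └───┤
│·│· ·│· ·│·│· ·│·│· · ·│     │
│ │ ╶─┴─╴ │ └───┘ ╵ ┌─╴ └─────┤
│·│· · · ·│· · · · ·│· · · · ·│
└─┴───────┴─────────┴─────────┘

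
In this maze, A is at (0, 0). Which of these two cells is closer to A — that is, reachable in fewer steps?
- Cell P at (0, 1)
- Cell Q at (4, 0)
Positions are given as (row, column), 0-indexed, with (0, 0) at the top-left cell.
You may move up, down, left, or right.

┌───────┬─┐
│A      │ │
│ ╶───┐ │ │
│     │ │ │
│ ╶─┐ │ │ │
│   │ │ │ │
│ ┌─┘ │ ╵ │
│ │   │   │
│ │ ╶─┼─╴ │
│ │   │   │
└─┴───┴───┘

Shortest path A → P at (0, 1): 1 steps
Shortest path A → Q at (4, 0): 4 steps

P is closer (1 steps vs 4 steps).

Path to P:

┌───────┬─┐
│A P    │ │
│ ╶───┐ │ │
│     │ │ │
│ ╶─┐ │ │ │
│   │ │ │ │
│ ┌─┘ │ ╵ │
│ │   │   │
│ │ ╶─┼─╴ │
│ │   │   │
└─┴───┴───┘

Path to Q:

┌───────┬─┐
│A      │ │
│ ╶───┐ │ │
│↓    │ │ │
│ ╶─┐ │ │ │
│↓  │ │ │ │
│ ┌─┘ │ ╵ │
│↓│   │   │
│ │ ╶─┼─╴ │
│Q│   │   │
└─┴───┴───┘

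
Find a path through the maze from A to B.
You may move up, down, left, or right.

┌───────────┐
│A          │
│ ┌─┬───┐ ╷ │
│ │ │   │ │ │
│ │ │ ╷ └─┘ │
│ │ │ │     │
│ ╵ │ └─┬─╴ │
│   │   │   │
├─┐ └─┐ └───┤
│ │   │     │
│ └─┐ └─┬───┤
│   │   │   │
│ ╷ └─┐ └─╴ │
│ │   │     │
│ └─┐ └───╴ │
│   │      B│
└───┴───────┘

Finding the shortest path through the maze:
Path length: 12 steps
Directions: down → down → down → right → down → right → down → right → down → right → right → down

Solution:

┌───────────┐
│A          │
│ ┌─┬───┐ ╷ │
│↓│ │   │ │ │
│ │ │ ╷ └─┘ │
│↓│ │ │     │
│ ╵ │ └─┬─╴ │
│↳ ↓│   │   │
├─┐ └─┐ └───┤
│ │↳ ↓│     │
│ └─┐ └─┬───┤
│   │↳ ↓│   │
│ ╷ └─┐ └─╴ │
│ │   │↳ → ↓│
│ └─┐ └───╴ │
│   │      B│
└───┴───────┘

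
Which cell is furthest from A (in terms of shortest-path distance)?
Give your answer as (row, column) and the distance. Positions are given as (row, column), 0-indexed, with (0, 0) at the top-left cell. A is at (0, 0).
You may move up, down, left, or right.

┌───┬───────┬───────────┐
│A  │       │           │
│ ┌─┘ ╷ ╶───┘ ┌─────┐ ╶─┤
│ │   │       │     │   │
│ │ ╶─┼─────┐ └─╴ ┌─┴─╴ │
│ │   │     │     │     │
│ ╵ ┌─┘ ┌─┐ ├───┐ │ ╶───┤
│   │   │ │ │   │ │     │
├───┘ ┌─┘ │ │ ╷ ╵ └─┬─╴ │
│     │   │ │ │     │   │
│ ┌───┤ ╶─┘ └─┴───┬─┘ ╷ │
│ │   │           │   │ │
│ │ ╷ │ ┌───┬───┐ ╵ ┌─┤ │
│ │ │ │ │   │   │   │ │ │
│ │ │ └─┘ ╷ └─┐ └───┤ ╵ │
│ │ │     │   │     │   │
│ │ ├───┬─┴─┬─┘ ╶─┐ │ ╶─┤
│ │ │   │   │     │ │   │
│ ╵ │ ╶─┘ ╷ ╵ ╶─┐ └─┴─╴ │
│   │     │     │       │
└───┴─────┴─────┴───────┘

Computing BFS distances from A to all cells:
Furthest cell: (7, 6)
Distance: 65 steps

Path from A to the furthest cell:

┌───┬───────┬───────────┐
│A  │↱ ↓    │↱ → → → ↓  │
│ ┌─┘ ╷ ╶───┘ ┌─────┐ ╶─┤
│↓│↱ ↑│↳ → → ↑│     │↳ ↓│
│ │ ╶─┼─────┐ └─╴ ┌─┴─╴ │
│↓│↑  │↓ ← ↰│     │↓ ← ↲│
│ ╵ ┌─┘ ┌─┐ ├───┐ │ ╶───┤
│↳ ↑│↓ ↲│ │↑│   │ │↳ → ↓│
├───┘ ┌─┘ │ │ ╷ ╵ └─┬─╴ │
│↓ ← ↲│   │↑│ │     │↓ ↲│
│ ┌───┤ ╶─┘ └─┴───┬─┘ ╷ │
│↓│↱ ↓│    ↑ ← ← ↰│↓ ↲│ │
│ │ ╷ │ ┌───┬───┐ ╵ ┌─┤ │
│↓│↑│↓│ │↱ ↓│   │↑ ↲│ │ │
│ │ │ └─┘ ╷ └─┐ └───┤ ╵ │
│↓│↑│↳ → ↑│↳ B│     │   │
│ │ ├───┬─┴─┬─┘ ╶─┐ │ ╶─┤
│↓│↑│   │   │     │ │   │
│ ╵ │ ╶─┘ ╷ ╵ ╶─┐ └─┴─╴ │
│↳ ↑│     │     │       │
└───┴─────┴─────┴───────┘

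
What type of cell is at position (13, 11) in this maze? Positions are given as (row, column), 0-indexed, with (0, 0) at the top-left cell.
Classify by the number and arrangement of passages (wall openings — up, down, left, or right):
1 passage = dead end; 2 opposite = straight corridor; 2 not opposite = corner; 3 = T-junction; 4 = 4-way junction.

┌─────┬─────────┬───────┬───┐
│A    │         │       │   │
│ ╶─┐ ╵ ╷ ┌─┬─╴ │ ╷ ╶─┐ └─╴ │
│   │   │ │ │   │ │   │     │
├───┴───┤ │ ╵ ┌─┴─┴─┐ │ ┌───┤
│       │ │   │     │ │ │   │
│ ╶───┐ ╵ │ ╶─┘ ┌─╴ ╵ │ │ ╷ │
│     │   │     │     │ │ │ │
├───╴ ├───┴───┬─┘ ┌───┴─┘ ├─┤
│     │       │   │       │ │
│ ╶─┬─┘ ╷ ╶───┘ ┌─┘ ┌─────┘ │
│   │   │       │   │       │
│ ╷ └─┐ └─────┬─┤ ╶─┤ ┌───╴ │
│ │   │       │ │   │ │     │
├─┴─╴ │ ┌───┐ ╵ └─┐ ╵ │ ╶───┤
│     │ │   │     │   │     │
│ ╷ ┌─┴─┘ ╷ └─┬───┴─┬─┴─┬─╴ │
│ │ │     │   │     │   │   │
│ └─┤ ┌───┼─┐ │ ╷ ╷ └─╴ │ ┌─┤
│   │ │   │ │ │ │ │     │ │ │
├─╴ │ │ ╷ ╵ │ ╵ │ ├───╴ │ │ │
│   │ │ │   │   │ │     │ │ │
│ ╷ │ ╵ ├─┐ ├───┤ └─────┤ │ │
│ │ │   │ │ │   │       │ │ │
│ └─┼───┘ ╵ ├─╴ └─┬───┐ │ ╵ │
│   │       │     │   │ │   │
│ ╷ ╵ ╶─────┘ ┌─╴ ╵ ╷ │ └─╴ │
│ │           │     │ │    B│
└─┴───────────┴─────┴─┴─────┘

Checking cell at (13, 11):
Number of passages: 2
Cell type: corner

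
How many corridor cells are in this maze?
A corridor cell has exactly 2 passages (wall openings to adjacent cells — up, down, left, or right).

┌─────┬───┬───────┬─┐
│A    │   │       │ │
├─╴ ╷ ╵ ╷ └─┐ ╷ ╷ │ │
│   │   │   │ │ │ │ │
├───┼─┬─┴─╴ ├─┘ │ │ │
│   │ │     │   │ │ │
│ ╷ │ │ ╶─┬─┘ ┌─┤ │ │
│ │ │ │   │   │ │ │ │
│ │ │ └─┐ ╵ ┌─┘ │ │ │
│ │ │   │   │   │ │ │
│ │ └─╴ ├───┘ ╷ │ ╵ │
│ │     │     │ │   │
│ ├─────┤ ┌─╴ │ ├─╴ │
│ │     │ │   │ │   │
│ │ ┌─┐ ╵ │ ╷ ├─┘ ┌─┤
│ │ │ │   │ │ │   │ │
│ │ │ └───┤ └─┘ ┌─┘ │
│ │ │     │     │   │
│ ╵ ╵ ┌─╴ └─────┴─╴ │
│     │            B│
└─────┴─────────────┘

Counting cells with exactly 2 passages:
Total corridor cells: 76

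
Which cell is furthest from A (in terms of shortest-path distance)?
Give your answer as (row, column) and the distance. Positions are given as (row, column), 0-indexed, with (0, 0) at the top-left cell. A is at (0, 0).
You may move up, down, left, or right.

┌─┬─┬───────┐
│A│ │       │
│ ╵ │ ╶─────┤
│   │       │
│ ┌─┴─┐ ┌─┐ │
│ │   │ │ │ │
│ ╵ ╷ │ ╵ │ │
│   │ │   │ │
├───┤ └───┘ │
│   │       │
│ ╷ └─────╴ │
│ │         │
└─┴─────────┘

Computing BFS distances from A to all cells:
Furthest cell: (0, 5)
Distance: 21 steps

Path from A to the furthest cell:

┌─┬─┬───────┐
│A│ │↱ → → B│
│ ╵ │ ╶─────┤
│↓  │↑ ← ← ↰│
│ ┌─┴─┐ ┌─┐ │
│↓│↱ ↓│ │ │↑│
│ ╵ ╷ │ ╵ │ │
│↳ ↑│↓│   │↑│
├───┤ └───┘ │
│   │↳ → → ↑│
│ ╷ └─────╴ │
│ │         │
└─┴─────────┘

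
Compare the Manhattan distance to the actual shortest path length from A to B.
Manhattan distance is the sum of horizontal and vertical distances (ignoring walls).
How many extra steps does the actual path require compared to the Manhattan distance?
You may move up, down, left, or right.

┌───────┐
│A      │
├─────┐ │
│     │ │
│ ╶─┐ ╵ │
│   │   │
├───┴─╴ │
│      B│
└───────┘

Manhattan distance: |3 - 0| + |3 - 0| = 6
Actual path length: 6
Extra steps: 6 - 6 = 0

Solution:

┌───────┐
│A → → ↓│
├─────┐ │
│     │↓│
│ ╶─┐ ╵ │
│   │  ↓│
├───┴─╴ │
│      B│
└───────┘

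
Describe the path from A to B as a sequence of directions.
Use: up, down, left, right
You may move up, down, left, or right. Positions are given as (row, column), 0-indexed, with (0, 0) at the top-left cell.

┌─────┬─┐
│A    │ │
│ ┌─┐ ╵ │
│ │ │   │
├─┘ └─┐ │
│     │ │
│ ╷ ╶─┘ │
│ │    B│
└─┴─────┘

Finding the path and converting it to directions:
Path through cells: (0,0) → (0,1) → (0,2) → (1,2) → (1,3) → (2,3) → (3,3)
Directions: right, right, down, right, down, down

Solution:

┌─────┬─┐
│A → ↓│ │
│ ┌─┐ ╵ │
│ │ │↳ ↓│
├─┘ └─┐ │
│     │↓│
│ ╷ ╶─┘ │
│ │    B│
└─┴─────┘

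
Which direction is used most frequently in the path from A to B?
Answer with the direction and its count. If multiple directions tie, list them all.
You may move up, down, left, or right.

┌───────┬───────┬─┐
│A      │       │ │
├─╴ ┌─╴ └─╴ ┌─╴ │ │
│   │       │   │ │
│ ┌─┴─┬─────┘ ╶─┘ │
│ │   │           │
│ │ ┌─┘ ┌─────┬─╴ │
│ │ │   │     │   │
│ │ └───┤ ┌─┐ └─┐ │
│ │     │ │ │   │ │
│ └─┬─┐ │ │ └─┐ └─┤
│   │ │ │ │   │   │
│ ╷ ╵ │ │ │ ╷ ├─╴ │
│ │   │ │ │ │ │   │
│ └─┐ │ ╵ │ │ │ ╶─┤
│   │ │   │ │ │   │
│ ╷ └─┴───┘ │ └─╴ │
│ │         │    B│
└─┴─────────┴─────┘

Directions: right, down, left, down, down, down, down, down, down, right, down, right, right, right, right, up, up, up, right, down, down, down, right, right
Counts: {'right': 9, 'down': 11, 'left': 1, 'up': 3}
Most common: down (11 times)

Solution:

┌───────┬───────┬─┐
│A ↓    │       │ │
├─╴ ┌─╴ └─╴ ┌─╴ │ │
│↓ ↲│       │   │ │
│ ┌─┴─┬─────┘ ╶─┘ │
│↓│   │           │
│ │ ┌─┘ ┌─────┬─╴ │
│↓│ │   │     │   │
│ │ └───┤ ┌─┐ └─┐ │
│↓│     │ │ │   │ │
│ └─┬─┐ │ │ └─┐ └─┤
│↓  │ │ │ │↱ ↓│   │
│ ╷ ╵ │ │ │ ╷ ├─╴ │
│↓│   │ │ │↑│↓│   │
│ └─┐ │ ╵ │ │ │ ╶─┤
│↳ ↓│ │   │↑│↓│   │
│ ╷ └─┴───┘ │ └─╴ │
│ │↳ → → → ↑│↳ → B│
└─┴─────────┴─────┘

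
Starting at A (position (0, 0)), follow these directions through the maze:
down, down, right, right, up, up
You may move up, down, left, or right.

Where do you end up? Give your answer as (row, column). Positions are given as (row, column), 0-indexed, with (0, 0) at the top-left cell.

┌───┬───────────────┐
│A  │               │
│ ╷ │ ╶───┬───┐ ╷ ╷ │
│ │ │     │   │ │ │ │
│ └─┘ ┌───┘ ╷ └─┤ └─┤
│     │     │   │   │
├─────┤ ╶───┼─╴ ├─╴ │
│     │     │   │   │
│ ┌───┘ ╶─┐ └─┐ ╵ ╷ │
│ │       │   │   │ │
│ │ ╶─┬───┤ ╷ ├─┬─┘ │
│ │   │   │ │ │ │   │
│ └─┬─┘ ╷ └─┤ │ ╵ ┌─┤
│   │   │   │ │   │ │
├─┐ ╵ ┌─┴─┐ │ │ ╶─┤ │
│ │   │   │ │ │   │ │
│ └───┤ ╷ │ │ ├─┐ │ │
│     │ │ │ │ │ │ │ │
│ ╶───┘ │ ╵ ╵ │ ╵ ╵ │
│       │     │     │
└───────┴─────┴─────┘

Following directions step by step:
Start: (0, 0)
  down: (0, 0) → (1, 0)
  down: (1, 0) → (2, 0)
  right: (2, 0) → (2, 1)
  right: (2, 1) → (2, 2)
  up: (2, 2) → (1, 2)
  up: (1, 2) → (0, 2)
Final position: (0, 2)

Path taken:

┌───┬───────────────┐
│A  │B              │
│ ╷ │ ╶───┬───┐ ╷ ╷ │
│↓│ │↑    │   │ │ │ │
│ └─┘ ┌───┘ ╷ └─┤ └─┤
│↳ → ↑│     │   │   │
├─────┤ ╶───┼─╴ ├─╴ │
│     │     │   │   │
│ ┌───┘ ╶─┐ └─┐ ╵ ╷ │
│ │       │   │   │ │
│ │ ╶─┬───┤ ╷ ├─┬─┘ │
│ │   │   │ │ │ │   │
│ └─┬─┘ ╷ └─┤ │ ╵ ┌─┤
│   │   │   │ │   │ │
├─┐ ╵ ┌─┴─┐ │ │ ╶─┤ │
│ │   │   │ │ │   │ │
│ └───┤ ╷ │ │ ├─┐ │ │
│     │ │ │ │ │ │ │ │
│ ╶───┘ │ ╵ ╵ │ ╵ ╵ │
│       │     │     │
└───────┴─────┴─────┘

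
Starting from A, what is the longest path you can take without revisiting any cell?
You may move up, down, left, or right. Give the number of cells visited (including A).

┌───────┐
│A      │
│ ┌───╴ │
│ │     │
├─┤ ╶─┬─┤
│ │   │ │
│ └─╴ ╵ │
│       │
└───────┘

Finding longest simple path using DFS:
Start: (0, 0)
Longest path visits 13 cells
Path: A → right → right → right → down → left → left → down → right → down → left → left → up

Solution:

┌───────┐
│A → → ↓│
│ ┌───╴ │
│ │↓ ← ↲│
├─┤ ╶─┬─┤
│B│↳ ↓│ │
│ └─╴ ╵ │
│↑ ← ↲  │
└───────┘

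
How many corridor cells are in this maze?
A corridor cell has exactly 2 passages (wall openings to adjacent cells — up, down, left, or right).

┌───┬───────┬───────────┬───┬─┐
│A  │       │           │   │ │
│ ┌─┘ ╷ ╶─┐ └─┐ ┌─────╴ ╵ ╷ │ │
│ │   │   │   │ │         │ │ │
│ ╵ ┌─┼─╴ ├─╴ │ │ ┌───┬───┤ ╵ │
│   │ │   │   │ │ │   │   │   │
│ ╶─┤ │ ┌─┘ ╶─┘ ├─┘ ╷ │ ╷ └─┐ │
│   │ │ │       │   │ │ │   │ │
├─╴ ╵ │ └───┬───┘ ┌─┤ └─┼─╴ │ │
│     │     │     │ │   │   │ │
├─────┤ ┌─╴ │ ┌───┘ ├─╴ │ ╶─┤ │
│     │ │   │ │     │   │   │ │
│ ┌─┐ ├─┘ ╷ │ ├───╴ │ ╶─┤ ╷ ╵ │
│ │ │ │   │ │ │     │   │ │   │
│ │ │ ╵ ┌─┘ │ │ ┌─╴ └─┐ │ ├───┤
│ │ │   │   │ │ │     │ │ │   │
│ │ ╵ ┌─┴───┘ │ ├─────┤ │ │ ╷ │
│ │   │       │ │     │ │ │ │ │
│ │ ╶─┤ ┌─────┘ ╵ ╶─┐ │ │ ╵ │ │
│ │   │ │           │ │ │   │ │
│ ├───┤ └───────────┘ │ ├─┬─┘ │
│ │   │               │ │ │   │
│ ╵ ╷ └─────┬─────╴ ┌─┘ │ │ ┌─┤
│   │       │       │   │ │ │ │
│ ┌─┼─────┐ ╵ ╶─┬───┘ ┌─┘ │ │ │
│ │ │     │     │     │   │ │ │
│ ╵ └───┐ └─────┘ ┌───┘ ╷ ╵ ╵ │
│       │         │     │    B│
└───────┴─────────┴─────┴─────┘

Counting cells with exactly 2 passages:
Total corridor cells: 162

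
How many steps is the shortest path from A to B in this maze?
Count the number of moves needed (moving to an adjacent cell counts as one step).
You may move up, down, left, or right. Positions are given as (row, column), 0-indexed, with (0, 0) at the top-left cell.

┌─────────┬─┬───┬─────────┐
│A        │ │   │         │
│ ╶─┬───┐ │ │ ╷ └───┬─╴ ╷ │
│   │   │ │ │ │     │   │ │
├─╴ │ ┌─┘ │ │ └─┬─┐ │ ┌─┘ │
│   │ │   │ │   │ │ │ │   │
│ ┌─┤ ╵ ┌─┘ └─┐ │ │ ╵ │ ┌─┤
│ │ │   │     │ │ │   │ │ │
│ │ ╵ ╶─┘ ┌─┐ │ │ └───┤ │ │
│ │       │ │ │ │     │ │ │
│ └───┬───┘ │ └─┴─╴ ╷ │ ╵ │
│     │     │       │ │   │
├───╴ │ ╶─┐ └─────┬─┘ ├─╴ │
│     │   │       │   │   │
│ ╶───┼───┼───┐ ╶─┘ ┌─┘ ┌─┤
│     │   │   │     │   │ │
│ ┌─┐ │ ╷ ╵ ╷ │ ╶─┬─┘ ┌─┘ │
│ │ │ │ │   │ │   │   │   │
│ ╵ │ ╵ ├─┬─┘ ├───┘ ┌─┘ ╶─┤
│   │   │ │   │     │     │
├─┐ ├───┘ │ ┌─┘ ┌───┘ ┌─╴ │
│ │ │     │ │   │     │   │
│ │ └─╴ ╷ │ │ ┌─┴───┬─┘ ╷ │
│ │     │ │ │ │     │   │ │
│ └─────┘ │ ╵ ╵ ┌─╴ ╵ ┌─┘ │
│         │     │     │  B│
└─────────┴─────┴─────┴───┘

Using BFS to find shortest path:
Start: (0, 0), End: (12, 12)
Path found:
(0,0) → (1,0) → (1,1) → (2,1) → (2,0) → (3,0) → (4,0) → (5,0) → (5,1) → (5,2) → (6,2) → (6,1) → (6,0) → (7,0) → (7,1) → (7,2) → (8,2) → (9,2) → (9,3) → (8,3) → (7,3) → (7,4) → (8,4) → (8,5) → (7,5) → (7,6) → (8,6) → (9,6) → (9,5) → (10,5) → (11,5) → (12,5) → (12,6) → (12,7) → (11,7) → (11,8) → (11,9) → (12,9) → (12,10) → (11,10) → (11,11) → (10,11) → (10,12) → (11,12) → (12,12)
Number of steps: 44

Solution:

┌─────────┬─┬───┬─────────┐
│A        │ │   │         │
│ ╶─┬───┐ │ │ ╷ └───┬─╴ ╷ │
│↳ ↓│   │ │ │ │     │   │ │
├─╴ │ ┌─┘ │ │ └─┬─┐ │ ┌─┘ │
│↓ ↲│ │   │ │   │ │ │ │   │
│ ┌─┤ ╵ ┌─┘ └─┐ │ │ ╵ │ ┌─┤
│↓│ │   │     │ │ │   │ │ │
│ │ ╵ ╶─┘ ┌─┐ │ │ └───┤ │ │
│↓│       │ │ │ │     │ │ │
│ └───┬───┘ │ └─┴─╴ ╷ │ ╵ │
│↳ → ↓│     │       │ │   │
├───╴ │ ╶─┐ └─────┬─┘ ├─╴ │
│↓ ← ↲│   │       │   │   │
│ ╶───┼───┼───┐ ╶─┘ ┌─┘ ┌─┤
│↳ → ↓│↱ ↓│↱ ↓│     │   │ │
│ ┌─┐ │ ╷ ╵ ╷ │ ╶─┬─┘ ┌─┘ │
│ │ │↓│↑│↳ ↑│↓│   │   │   │
│ ╵ │ ╵ ├─┬─┘ ├───┘ ┌─┘ ╶─┤
│   │↳ ↑│ │↓ ↲│     │     │
├─┐ ├───┘ │ ┌─┘ ┌───┘ ┌─╴ │
│ │ │     │↓│   │     │↱ ↓│
│ │ └─╴ ╷ │ │ ┌─┴───┬─┘ ╷ │
│ │     │ │↓│ │↱ → ↓│↱ ↑│↓│
│ └─────┘ │ ╵ ╵ ┌─╴ ╵ ┌─┘ │
│         │↳ → ↑│  ↳ ↑│  B│
└─────────┴─────┴─────┴───┘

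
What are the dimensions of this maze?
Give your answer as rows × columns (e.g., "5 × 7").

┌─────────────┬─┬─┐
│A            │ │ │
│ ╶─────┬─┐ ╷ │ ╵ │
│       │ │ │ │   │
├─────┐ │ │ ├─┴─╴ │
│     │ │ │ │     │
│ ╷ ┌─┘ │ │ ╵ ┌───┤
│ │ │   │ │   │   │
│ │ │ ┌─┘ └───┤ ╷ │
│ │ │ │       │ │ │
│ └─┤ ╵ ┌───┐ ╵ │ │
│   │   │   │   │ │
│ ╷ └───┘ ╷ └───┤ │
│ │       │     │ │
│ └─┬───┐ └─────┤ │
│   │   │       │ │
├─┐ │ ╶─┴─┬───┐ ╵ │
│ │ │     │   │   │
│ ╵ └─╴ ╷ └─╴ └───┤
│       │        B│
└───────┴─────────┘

Counting the maze dimensions:
Rows (vertical): 10
Columns (horizontal): 9
Dimensions: 10 × 9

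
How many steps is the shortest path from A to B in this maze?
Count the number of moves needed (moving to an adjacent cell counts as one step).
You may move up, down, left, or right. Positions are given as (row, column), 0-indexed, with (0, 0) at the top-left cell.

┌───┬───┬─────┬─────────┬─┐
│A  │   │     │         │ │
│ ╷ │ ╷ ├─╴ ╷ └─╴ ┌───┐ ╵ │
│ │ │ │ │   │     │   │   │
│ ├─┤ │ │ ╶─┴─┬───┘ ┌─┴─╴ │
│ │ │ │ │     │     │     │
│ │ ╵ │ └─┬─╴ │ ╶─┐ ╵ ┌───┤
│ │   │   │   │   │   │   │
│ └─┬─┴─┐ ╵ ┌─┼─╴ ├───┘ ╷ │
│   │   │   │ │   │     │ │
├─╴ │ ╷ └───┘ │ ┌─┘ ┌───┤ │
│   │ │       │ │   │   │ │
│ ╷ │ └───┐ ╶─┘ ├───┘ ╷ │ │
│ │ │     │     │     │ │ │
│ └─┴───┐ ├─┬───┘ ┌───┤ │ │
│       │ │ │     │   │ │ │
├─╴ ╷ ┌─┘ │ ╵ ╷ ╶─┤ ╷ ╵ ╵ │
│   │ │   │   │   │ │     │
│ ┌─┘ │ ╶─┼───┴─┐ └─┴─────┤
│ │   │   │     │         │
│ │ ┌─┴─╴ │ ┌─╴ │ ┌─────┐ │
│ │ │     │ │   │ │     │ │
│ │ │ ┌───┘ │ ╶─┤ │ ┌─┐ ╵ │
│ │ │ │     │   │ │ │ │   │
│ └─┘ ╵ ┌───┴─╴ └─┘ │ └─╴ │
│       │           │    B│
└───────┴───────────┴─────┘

Using BFS to find shortest path:
Start: (0, 0), End: (12, 12)
Path found:
(0,0) → (1,0) → (2,0) → (3,0) → (4,0) → (4,1) → (5,1) → (5,0) → (6,0) → (7,0) → (7,1) → (8,1) → (8,0) → (9,0) → (10,0) → (11,0) → (12,0) → (12,1) → (12,2) → (12,3) → (11,3) → (11,4) → (11,5) → (10,5) → (9,5) → (9,6) → (9,7) → (10,7) → (10,6) → (11,6) → (11,7) → (12,7) → (12,8) → (12,9) → (11,9) → (10,9) → (10,10) → (10,11) → (11,11) → (11,12) → (12,12)
Number of steps: 40

Solution:

┌───┬───┬─────┬─────────┬─┐
│A  │   │     │         │ │
│ ╷ │ ╷ ├─╴ ╷ └─╴ ┌───┐ ╵ │
│↓│ │ │ │   │     │   │   │
│ ├─┤ │ │ ╶─┴─┬───┘ ┌─┴─╴ │
│↓│ │ │ │     │     │     │
│ │ ╵ │ └─┬─╴ │ ╶─┐ ╵ ┌───┤
│↓│   │   │   │   │   │   │
│ └─┬─┴─┐ ╵ ┌─┼─╴ ├───┘ ╷ │
│↳ ↓│   │   │ │   │     │ │
├─╴ │ ╷ └───┘ │ ┌─┘ ┌───┤ │
│↓ ↲│ │       │ │   │   │ │
│ ╷ │ └───┐ ╶─┘ ├───┘ ╷ │ │
│↓│ │     │     │     │ │ │
│ └─┴───┐ ├─┬───┘ ┌───┤ │ │
│↳ ↓    │ │ │     │   │ │ │
├─╴ ╷ ┌─┘ │ ╵ ╷ ╶─┤ ╷ ╵ ╵ │
│↓ ↲│ │   │   │   │ │     │
│ ┌─┘ │ ╶─┼───┴─┐ └─┴─────┤
│↓│   │   │↱ → ↓│         │
│ │ ┌─┴─╴ │ ┌─╴ │ ┌─────┐ │
│↓│ │     │↑│↓ ↲│ │↱ → ↓│ │
│ │ │ ┌───┘ │ ╶─┤ │ ┌─┐ ╵ │
│↓│ │ │↱ → ↑│↳ ↓│ │↑│ │↳ ↓│
│ └─┘ ╵ ┌───┴─╴ └─┘ │ └─╴ │
│↳ → → ↑│      ↳ → ↑│    B│
└───────┴───────────┴─────┘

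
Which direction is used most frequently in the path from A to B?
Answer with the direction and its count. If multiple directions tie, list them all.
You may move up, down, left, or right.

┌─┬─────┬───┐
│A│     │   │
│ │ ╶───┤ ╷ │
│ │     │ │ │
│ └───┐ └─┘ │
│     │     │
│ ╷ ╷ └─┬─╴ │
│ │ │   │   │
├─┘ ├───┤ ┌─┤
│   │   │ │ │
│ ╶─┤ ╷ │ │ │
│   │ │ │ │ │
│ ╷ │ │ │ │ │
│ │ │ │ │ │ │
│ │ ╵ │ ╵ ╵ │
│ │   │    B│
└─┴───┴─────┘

Directions: down, down, right, down, down, left, down, right, down, down, right, up, up, up, right, down, down, down, right, right
Counts: {'down': 10, 'right': 6, 'left': 1, 'up': 3}
Most common: down (10 times)

Solution:

┌─┬─────┬───┐
│A│     │   │
│ │ ╶───┤ ╷ │
│↓│     │ │ │
│ └───┐ └─┘ │
│↳ ↓  │     │
│ ╷ ╷ └─┬─╴ │
│ │↓│   │   │
├─┘ ├───┤ ┌─┤
│↓ ↲│↱ ↓│ │ │
│ ╶─┤ ╷ │ │ │
│↳ ↓│↑│↓│ │ │
│ ╷ │ │ │ │ │
│ │↓│↑│↓│ │ │
│ │ ╵ │ ╵ ╵ │
│ │↳ ↑│↳ → B│
└─┴───┴─────┘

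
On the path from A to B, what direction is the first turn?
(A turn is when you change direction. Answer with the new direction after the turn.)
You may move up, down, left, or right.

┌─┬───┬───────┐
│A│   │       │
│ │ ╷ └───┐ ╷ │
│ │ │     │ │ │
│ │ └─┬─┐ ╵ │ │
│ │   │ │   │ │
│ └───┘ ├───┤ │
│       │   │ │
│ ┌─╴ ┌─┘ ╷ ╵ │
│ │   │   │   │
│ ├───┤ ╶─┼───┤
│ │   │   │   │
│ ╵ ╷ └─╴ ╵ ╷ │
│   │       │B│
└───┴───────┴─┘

Directions: down, down, down, down, down, down, right, up, right, down, right, right, right, up, right, down
First turn direction: right

Solution:

┌─┬───┬───────┐
│A│   │       │
│ │ ╷ └───┐ ╷ │
│↓│ │     │ │ │
│ │ └─┬─┐ ╵ │ │
│↓│   │ │   │ │
│ └───┘ ├───┤ │
│↓      │   │ │
│ ┌─╴ ┌─┘ ╷ ╵ │
│↓│   │   │   │
│ ├───┤ ╶─┼───┤
│↓│↱ ↓│   │↱ ↓│
│ ╵ ╷ └─╴ ╵ ╷ │
│↳ ↑│↳ → → ↑│B│
└───┴───────┴─┘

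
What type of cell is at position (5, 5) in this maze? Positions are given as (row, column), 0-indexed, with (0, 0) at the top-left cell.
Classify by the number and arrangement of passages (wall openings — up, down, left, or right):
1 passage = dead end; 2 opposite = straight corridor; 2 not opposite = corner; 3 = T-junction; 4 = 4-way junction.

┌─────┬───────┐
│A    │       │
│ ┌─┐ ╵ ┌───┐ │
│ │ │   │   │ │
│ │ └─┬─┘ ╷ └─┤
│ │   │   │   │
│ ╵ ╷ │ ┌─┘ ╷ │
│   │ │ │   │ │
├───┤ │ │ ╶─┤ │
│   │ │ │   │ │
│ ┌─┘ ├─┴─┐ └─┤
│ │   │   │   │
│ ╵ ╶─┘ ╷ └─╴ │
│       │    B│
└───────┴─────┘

Checking cell at (5, 5):
Number of passages: 2
Cell type: corner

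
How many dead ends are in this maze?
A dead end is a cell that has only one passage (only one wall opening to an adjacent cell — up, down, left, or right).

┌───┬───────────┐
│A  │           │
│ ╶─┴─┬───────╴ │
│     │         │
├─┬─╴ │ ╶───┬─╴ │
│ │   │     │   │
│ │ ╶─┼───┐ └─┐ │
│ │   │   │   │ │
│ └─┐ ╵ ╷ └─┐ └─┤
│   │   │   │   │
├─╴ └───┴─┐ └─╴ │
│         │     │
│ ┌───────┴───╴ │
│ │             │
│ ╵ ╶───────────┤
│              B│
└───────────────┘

Checking each cell for number of passages:

Dead ends found at positions:
  (0, 1)
  (0, 2)
  (2, 0)
  (2, 6)
  (3, 7)
  (5, 4)
  (7, 7)
Total dead ends: 7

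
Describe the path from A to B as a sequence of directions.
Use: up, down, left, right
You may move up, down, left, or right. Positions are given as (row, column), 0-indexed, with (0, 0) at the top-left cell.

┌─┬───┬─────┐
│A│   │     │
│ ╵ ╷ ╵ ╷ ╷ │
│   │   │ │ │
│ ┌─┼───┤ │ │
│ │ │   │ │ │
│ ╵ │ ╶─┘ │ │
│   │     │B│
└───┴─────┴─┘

Finding the path and converting it to directions:
Path through cells: (0,0) → (1,0) → (1,1) → (0,1) → (0,2) → (1,2) → (1,3) → (0,3) → (0,4) → (0,5) → (1,5) → (2,5) → (3,5)
Directions: down, right, up, right, down, right, up, right, right, down, down, down

Solution:

┌─┬───┬─────┐
│A│↱ ↓│↱ → ↓│
│ ╵ ╷ ╵ ╷ ╷ │
│↳ ↑│↳ ↑│ │↓│
│ ┌─┼───┤ │ │
│ │ │   │ │↓│
│ ╵ │ ╶─┘ │ │
│   │     │B│
└───┴─────┴─┘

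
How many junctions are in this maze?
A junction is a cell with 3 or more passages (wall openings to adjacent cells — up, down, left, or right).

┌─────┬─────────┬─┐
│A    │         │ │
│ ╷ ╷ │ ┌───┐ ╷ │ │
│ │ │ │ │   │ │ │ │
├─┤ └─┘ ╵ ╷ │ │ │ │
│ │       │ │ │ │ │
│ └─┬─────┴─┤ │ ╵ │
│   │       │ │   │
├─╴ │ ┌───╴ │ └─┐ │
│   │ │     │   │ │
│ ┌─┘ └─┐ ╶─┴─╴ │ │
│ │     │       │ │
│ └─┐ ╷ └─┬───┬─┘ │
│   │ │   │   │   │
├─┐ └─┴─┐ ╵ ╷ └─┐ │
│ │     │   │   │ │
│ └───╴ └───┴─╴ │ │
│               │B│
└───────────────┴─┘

Checking each cell for number of passages:

Junctions found (3+ passages):
  (0, 1): 3 passages
  (0, 6): 3 passages
  (2, 3): 3 passages
  (3, 8): 3 passages
  (4, 4): 3 passages
  (5, 2): 4 passages
  (6, 8): 3 passages
  (8, 3): 3 passages
Total junctions: 8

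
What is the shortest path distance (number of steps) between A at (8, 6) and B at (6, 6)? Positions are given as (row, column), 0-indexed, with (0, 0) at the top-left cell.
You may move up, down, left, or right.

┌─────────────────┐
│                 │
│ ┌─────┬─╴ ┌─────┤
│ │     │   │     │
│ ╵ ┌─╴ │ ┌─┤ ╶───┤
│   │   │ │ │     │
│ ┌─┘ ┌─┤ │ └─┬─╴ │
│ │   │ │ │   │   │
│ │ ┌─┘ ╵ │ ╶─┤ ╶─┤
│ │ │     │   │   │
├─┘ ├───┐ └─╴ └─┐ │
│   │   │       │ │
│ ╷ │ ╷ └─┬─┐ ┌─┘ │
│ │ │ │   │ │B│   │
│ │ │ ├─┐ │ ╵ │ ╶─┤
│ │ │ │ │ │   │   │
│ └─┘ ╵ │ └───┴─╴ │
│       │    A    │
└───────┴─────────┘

Finding path from (8, 6) to (6, 6):
Path: (8,6) → (8,5) → (8,4) → (7,4) → (6,4) → (6,3) → (5,3) → (5,2) → (6,2) → (7,2) → (8,2) → (8,1) → (8,0) → (7,0) → (6,0) → (5,0) → (5,1) → (4,1) → (3,1) → (3,2) → (2,2) → (2,3) → (1,3) → (1,2) → (1,1) → (2,1) → (2,0) → (1,0) → (0,0) → (0,1) → (0,2) → (0,3) → (0,4) → (0,5) → (1,5) → (1,4) → (2,4) → (3,4) → (4,4) → (5,4) → (5,5) → (5,6) → (6,6)
Distance: 42 steps

Solution:

┌─────────────────┐
│↱ → → → → ↓      │
│ ┌─────┬─╴ ┌─────┤
│↑│↓ ← ↰│↓ ↲│     │
│ ╵ ┌─╴ │ ┌─┤ ╶───┤
│↑ ↲│↱ ↑│↓│ │     │
│ ┌─┘ ┌─┤ │ └─┬─╴ │
│ │↱ ↑│ │↓│   │   │
│ │ ┌─┘ ╵ │ ╶─┤ ╶─┤
│ │↑│    ↓│   │   │
├─┘ ├───┐ └─╴ └─┐ │
│↱ ↑│↓ ↰│↳ → ↓  │ │
│ ╷ │ ╷ └─┬─┐ ┌─┘ │
│↑│ │↓│↑ ↰│ │B│   │
│ │ │ ├─┐ │ ╵ │ ╶─┤
│↑│ │↓│ │↑│   │   │
│ └─┘ ╵ │ └───┴─╴ │
│↑ ← ↲  │↑ ← A    │
└───────┴─────────┘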